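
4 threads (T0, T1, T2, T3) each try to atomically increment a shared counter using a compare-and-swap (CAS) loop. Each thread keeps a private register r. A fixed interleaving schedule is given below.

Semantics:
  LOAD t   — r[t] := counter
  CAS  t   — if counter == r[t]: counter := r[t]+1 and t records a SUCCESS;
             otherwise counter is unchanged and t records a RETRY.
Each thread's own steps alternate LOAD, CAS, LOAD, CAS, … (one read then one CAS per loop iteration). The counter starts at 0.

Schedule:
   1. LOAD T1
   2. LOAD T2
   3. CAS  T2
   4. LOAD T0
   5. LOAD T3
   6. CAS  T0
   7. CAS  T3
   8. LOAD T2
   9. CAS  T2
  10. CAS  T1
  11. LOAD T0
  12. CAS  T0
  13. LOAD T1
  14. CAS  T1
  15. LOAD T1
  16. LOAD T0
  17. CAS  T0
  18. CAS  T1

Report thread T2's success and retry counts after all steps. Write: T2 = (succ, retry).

T2 = (2, 0)

1. LOAD T1 → mem=0 r[T1]=0 [LOAD]
2. LOAD T2 → mem=0 r[T2]=0 [LOAD]
3. CAS T2 → mem=1 r[T2]=0 [OK]
4. LOAD T0 → mem=1 r[T0]=1 [LOAD]
5. LOAD T3 → mem=1 r[T3]=1 [LOAD]
6. CAS T0 → mem=2 r[T0]=1 [OK]
7. CAS T3 → mem=2 r[T3]=1 [RETRY]
8. LOAD T2 → mem=2 r[T2]=2 [LOAD]
9. CAS T2 → mem=3 r[T2]=2 [OK]
10. CAS T1 → mem=3 r[T1]=0 [RETRY]
11. LOAD T0 → mem=3 r[T0]=3 [LOAD]
12. CAS T0 → mem=4 r[T0]=3 [OK]
13. LOAD T1 → mem=4 r[T1]=4 [LOAD]
14. CAS T1 → mem=5 r[T1]=4 [OK]
15. LOAD T1 → mem=5 r[T1]=5 [LOAD]
16. LOAD T0 → mem=5 r[T0]=5 [LOAD]
17. CAS T0 → mem=6 r[T0]=5 [OK]
18. CAS T1 → mem=6 r[T1]=5 [RETRY]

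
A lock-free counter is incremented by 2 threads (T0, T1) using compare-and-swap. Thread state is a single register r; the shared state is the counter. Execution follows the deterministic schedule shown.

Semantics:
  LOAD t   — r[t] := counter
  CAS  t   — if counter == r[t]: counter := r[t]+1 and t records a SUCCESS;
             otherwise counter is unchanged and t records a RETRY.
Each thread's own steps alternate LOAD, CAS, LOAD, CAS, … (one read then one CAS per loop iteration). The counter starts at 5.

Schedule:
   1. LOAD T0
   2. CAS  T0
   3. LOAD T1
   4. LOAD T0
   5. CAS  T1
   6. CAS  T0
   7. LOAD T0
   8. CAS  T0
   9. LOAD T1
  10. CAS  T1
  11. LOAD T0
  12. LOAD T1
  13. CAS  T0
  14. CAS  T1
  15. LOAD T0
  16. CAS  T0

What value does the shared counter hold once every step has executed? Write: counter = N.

counter = 11

[1] T0.load  rd  (counter 5, T0.r 5)
[2] T0.cas  hit  (counter 6, T0.r 5)
[3] T1.load  rd  (counter 6, T1.r 6)
[4] T0.load  rd  (counter 6, T0.r 6)
[5] T1.cas  hit  (counter 7, T1.r 6)
[6] T0.cas  miss  (counter 7, T0.r 6)
[7] T0.load  rd  (counter 7, T0.r 7)
[8] T0.cas  hit  (counter 8, T0.r 7)
[9] T1.load  rd  (counter 8, T1.r 8)
[10] T1.cas  hit  (counter 9, T1.r 8)
[11] T0.load  rd  (counter 9, T0.r 9)
[12] T1.load  rd  (counter 9, T1.r 9)
[13] T0.cas  hit  (counter 10, T0.r 9)
[14] T1.cas  miss  (counter 10, T1.r 9)
[15] T0.load  rd  (counter 10, T0.r 10)
[16] T0.cas  hit  (counter 11, T0.r 10)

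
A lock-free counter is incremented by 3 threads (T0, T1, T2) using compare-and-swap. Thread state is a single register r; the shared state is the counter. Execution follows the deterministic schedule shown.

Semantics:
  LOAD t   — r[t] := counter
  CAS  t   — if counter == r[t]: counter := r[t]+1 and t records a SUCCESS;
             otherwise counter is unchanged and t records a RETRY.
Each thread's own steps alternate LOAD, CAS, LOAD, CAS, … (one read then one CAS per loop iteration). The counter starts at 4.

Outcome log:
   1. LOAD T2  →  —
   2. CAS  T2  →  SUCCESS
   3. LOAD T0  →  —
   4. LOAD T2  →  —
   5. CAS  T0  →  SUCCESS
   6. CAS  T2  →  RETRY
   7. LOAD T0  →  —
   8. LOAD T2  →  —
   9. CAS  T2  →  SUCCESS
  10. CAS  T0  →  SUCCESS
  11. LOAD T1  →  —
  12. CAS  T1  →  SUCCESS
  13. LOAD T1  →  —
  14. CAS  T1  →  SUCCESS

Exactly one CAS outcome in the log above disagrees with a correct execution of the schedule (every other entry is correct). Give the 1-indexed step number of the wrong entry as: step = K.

step = 10

Correct run:
step 1: T2 LOAD ⇒ load; ctr=4 reg=4
step 2: T2 CAS ⇒ ok; ctr=5 reg=4
step 3: T0 LOAD ⇒ load; ctr=5 reg=5
step 4: T2 LOAD ⇒ load; ctr=5 reg=5
step 5: T0 CAS ⇒ ok; ctr=6 reg=5
step 6: T2 CAS ⇒ retry; ctr=6 reg=5
step 7: T0 LOAD ⇒ load; ctr=6 reg=6
step 8: T2 LOAD ⇒ load; ctr=6 reg=6
step 9: T2 CAS ⇒ ok; ctr=7 reg=6
step 10: T0 CAS ⇒ retry; ctr=7 reg=6
step 11: T1 LOAD ⇒ load; ctr=7 reg=7
step 12: T1 CAS ⇒ ok; ctr=8 reg=7
step 13: T1 LOAD ⇒ load; ctr=8 reg=8
step 14: T1 CAS ⇒ ok; ctr=9 reg=8
Flip is step 10.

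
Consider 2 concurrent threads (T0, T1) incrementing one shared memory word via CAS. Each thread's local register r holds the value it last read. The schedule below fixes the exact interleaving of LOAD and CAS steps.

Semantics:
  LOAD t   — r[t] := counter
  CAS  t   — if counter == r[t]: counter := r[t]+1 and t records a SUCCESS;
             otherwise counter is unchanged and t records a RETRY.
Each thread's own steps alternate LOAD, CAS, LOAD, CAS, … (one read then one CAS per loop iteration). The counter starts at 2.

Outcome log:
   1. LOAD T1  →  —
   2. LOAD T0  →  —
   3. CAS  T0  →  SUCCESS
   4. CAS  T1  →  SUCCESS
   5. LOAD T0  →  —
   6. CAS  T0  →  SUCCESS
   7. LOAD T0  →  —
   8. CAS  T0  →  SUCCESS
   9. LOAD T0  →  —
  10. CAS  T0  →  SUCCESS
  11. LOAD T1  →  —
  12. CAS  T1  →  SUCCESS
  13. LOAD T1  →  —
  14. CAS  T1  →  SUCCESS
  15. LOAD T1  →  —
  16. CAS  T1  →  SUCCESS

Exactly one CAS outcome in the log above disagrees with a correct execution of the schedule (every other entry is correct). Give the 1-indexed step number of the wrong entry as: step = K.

step = 4

Reference trace:
T1 LOAD — after: cnt=2, r=2 — load
T0 LOAD — after: cnt=2, r=2 — load
T0 CAS — after: cnt=3, r=2 — ok
T1 CAS — after: cnt=3, r=2 — retry
T0 LOAD — after: cnt=3, r=3 — load
T0 CAS — after: cnt=4, r=3 — ok
T0 LOAD — after: cnt=4, r=4 — load
T0 CAS — after: cnt=5, r=4 — ok
T0 LOAD — after: cnt=5, r=5 — load
T0 CAS — after: cnt=6, r=5 — ok
T1 LOAD — after: cnt=6, r=6 — load
T1 CAS — after: cnt=7, r=6 — ok
T1 LOAD — after: cnt=7, r=7 — load
T1 CAS — after: cnt=8, r=7 — ok
T1 LOAD — after: cnt=8, r=8 — load
T1 CAS — after: cnt=9, r=8 — ok
Mismatch at 4.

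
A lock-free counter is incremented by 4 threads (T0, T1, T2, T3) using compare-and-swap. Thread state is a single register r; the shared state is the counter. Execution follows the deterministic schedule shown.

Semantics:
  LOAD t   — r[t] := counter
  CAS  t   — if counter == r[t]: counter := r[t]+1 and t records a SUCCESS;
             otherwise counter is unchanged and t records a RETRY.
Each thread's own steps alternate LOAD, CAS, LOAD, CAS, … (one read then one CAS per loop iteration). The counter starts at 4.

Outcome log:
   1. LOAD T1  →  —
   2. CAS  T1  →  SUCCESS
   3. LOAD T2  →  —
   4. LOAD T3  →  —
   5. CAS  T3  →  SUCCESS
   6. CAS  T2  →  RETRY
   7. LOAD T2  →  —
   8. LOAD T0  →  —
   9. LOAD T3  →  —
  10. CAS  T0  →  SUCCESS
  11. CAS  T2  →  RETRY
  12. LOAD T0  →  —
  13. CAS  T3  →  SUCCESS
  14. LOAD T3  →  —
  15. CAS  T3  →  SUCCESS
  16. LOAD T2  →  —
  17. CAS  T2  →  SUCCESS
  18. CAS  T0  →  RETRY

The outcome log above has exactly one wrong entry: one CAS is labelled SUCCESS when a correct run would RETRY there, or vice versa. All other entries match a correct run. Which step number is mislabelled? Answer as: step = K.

step = 13

Reference trace:
step 1: T1 LOAD ⇒ load; ctr=4 reg=4
step 2: T1 CAS ⇒ ok; ctr=5 reg=4
step 3: T2 LOAD ⇒ load; ctr=5 reg=5
step 4: T3 LOAD ⇒ load; ctr=5 reg=5
step 5: T3 CAS ⇒ ok; ctr=6 reg=5
step 6: T2 CAS ⇒ retry; ctr=6 reg=5
step 7: T2 LOAD ⇒ load; ctr=6 reg=6
step 8: T0 LOAD ⇒ load; ctr=6 reg=6
step 9: T3 LOAD ⇒ load; ctr=6 reg=6
step 10: T0 CAS ⇒ ok; ctr=7 reg=6
step 11: T2 CAS ⇒ retry; ctr=7 reg=6
step 12: T0 LOAD ⇒ load; ctr=7 reg=7
step 13: T3 CAS ⇒ retry; ctr=7 reg=6
step 14: T3 LOAD ⇒ load; ctr=7 reg=7
step 15: T3 CAS ⇒ ok; ctr=8 reg=7
step 16: T2 LOAD ⇒ load; ctr=8 reg=8
step 17: T2 CAS ⇒ ok; ctr=9 reg=8
step 18: T0 CAS ⇒ retry; ctr=9 reg=7
Log disagrees first at step 13.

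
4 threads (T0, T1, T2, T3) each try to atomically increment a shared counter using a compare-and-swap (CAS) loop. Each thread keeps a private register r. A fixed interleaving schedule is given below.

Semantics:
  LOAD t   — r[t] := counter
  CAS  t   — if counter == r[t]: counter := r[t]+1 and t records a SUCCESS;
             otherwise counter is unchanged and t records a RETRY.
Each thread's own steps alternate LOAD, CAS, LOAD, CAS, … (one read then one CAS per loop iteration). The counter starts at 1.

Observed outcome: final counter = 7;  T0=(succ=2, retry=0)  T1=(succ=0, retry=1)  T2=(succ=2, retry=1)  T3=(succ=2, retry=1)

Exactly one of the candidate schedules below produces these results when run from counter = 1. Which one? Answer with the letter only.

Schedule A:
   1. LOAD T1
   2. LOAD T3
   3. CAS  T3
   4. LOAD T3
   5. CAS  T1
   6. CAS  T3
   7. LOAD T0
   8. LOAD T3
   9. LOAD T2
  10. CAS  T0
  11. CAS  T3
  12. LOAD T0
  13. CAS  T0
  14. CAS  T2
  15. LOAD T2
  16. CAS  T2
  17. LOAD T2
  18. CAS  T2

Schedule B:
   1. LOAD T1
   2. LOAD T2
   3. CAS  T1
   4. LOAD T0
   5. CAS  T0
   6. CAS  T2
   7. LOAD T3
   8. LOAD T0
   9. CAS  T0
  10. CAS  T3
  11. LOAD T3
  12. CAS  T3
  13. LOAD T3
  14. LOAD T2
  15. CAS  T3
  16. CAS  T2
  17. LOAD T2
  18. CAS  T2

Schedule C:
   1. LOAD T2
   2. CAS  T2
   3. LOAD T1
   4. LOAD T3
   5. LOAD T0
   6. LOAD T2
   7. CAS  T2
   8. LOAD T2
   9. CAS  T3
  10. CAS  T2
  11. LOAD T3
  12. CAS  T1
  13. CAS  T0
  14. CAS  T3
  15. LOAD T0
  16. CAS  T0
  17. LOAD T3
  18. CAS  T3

Simulating candidate A:
step 1: T1 LOAD ⇒ load; ctr=1 reg=1
step 2: T3 LOAD ⇒ load; ctr=1 reg=1
step 3: T3 CAS ⇒ ok; ctr=2 reg=1
step 4: T3 LOAD ⇒ load; ctr=2 reg=2
step 5: T1 CAS ⇒ retry; ctr=2 reg=1
step 6: T3 CAS ⇒ ok; ctr=3 reg=2
step 7: T0 LOAD ⇒ load; ctr=3 reg=3
step 8: T3 LOAD ⇒ load; ctr=3 reg=3
step 9: T2 LOAD ⇒ load; ctr=3 reg=3
step 10: T0 CAS ⇒ ok; ctr=4 reg=3
step 11: T3 CAS ⇒ retry; ctr=4 reg=3
step 12: T0 LOAD ⇒ load; ctr=4 reg=4
step 13: T0 CAS ⇒ ok; ctr=5 reg=4
step 14: T2 CAS ⇒ retry; ctr=5 reg=3
step 15: T2 LOAD ⇒ load; ctr=5 reg=5
step 16: T2 CAS ⇒ ok; ctr=6 reg=5
step 17: T2 LOAD ⇒ load; ctr=6 reg=6
step 18: T2 CAS ⇒ ok; ctr=7 reg=6

A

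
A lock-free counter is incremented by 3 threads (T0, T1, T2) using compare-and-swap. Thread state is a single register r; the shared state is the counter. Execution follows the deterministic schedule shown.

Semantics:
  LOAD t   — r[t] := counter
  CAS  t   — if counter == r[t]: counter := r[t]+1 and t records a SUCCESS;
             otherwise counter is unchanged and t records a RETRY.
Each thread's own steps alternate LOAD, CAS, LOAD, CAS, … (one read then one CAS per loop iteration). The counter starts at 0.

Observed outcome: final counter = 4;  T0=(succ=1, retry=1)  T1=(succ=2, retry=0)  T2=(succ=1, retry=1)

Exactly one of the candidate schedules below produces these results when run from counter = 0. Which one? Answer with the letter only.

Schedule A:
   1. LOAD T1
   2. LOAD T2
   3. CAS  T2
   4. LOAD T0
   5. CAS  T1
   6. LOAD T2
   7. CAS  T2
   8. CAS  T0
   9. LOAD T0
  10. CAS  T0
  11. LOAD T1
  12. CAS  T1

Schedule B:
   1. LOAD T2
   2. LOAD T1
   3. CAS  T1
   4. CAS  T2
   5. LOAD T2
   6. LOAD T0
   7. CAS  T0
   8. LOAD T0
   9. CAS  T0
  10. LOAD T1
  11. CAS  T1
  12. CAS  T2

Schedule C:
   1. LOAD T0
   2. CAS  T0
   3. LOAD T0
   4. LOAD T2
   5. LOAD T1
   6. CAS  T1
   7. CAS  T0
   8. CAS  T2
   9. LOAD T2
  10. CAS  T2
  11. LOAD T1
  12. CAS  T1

C

Tracing schedule C:
#1 T0 reads 0
#2 T0 CAS(0→1) writes; counter now 1
#3 T0 reads 1
#4 T2 reads 1
#5 T1 reads 1
#6 T1 CAS(1→2) writes; counter now 2
#7 T0 CAS(1→2) fails; counter now 2
#8 T2 CAS(1→2) fails; counter now 2
#9 T2 reads 2
#10 T2 CAS(2→3) writes; counter now 3
#11 T1 reads 3
#12 T1 CAS(3→4) writes; counter now 4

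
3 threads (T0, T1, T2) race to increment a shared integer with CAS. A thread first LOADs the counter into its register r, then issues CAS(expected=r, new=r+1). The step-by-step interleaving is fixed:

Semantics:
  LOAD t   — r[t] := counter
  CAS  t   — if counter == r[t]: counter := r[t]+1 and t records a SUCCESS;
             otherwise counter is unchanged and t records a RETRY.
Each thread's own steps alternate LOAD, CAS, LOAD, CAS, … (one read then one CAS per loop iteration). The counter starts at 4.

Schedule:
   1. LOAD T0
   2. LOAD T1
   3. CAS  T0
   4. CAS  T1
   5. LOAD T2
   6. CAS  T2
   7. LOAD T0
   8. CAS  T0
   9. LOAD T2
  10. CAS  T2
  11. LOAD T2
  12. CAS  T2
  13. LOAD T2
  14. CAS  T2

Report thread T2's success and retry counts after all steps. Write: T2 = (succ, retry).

T2 = (4, 0)

   1) LOAD T0:  M=4  r_T0=4
   2) LOAD T1:  M=4  r_T1=4
   3) CAS  T0:  M=5  r_T0=4 ✓
   4) CAS  T1:  M=5  r_T1=4 ✗
   5) LOAD T2:  M=5  r_T2=5
   6) CAS  T2:  M=6  r_T2=5 ✓
   7) LOAD T0:  M=6  r_T0=6
   8) CAS  T0:  M=7  r_T0=6 ✓
   9) LOAD T2:  M=7  r_T2=7
  10) CAS  T2:  M=8  r_T2=7 ✓
  11) LOAD T2:  M=8  r_T2=8
  12) CAS  T2:  M=9  r_T2=8 ✓
  13) LOAD T2:  M=9  r_T2=9
  14) CAS  T2:  M=10  r_T2=9 ✓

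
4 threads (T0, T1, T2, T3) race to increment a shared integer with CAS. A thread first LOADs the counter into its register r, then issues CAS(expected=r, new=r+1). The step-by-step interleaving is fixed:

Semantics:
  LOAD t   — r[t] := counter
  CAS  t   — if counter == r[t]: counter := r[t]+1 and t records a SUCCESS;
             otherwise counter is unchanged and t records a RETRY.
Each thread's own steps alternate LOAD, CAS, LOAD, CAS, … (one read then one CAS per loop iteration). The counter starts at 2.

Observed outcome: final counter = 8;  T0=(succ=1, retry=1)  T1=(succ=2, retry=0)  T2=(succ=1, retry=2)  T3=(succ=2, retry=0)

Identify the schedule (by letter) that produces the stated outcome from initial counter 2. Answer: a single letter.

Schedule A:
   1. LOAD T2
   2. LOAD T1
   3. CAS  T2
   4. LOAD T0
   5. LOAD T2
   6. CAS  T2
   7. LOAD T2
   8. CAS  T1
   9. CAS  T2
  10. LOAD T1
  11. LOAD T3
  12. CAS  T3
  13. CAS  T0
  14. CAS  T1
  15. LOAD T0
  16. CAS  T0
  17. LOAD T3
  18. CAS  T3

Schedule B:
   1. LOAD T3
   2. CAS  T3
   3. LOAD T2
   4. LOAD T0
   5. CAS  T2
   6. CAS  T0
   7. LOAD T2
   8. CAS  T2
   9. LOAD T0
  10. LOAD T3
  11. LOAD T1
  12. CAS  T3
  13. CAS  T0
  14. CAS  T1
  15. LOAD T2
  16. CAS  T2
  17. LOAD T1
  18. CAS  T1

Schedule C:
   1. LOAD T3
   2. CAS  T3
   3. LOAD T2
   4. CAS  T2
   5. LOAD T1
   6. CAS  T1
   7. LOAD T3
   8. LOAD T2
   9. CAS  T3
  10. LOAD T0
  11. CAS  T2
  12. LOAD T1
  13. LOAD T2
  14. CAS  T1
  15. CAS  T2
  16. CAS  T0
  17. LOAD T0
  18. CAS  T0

C

Simulating candidate C:
   1) LOAD T3:  M=2  r_T3=2
   2) CAS  T3:  M=3  r_T3=2 ✓
   3) LOAD T2:  M=3  r_T2=3
   4) CAS  T2:  M=4  r_T2=3 ✓
   5) LOAD T1:  M=4  r_T1=4
   6) CAS  T1:  M=5  r_T1=4 ✓
   7) LOAD T3:  M=5  r_T3=5
   8) LOAD T2:  M=5  r_T2=5
   9) CAS  T3:  M=6  r_T3=5 ✓
  10) LOAD T0:  M=6  r_T0=6
  11) CAS  T2:  M=6  r_T2=5 ✗
  12) LOAD T1:  M=6  r_T1=6
  13) LOAD T2:  M=6  r_T2=6
  14) CAS  T1:  M=7  r_T1=6 ✓
  15) CAS  T2:  M=7  r_T2=6 ✗
  16) CAS  T0:  M=7  r_T0=6 ✗
  17) LOAD T0:  M=7  r_T0=7
  18) CAS  T0:  M=8  r_T0=7 ✓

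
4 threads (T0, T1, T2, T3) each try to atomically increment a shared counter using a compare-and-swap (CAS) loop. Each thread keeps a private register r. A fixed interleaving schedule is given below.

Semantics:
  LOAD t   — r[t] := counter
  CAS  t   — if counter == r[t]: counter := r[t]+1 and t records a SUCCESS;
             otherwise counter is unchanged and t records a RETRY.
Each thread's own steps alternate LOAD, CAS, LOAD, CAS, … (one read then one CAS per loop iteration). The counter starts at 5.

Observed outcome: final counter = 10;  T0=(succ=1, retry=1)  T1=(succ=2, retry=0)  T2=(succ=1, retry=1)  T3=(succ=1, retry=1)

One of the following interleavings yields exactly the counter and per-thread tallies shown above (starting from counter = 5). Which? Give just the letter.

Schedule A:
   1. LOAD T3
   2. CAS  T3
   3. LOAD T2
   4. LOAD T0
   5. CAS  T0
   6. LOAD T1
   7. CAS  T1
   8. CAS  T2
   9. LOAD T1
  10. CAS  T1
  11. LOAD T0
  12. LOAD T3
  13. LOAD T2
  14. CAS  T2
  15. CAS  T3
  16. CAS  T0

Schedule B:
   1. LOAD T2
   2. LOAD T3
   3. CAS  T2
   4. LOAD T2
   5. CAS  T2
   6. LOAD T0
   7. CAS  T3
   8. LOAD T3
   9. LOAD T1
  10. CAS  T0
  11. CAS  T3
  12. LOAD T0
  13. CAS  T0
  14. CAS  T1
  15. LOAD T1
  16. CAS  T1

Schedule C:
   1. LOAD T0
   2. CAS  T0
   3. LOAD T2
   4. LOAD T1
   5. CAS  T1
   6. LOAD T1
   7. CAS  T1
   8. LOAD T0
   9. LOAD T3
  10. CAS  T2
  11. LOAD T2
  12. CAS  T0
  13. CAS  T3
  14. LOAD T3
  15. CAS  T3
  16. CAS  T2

A

Simulating candidate A:
step 1: T3 LOAD ⇒ load; ctr=5 reg=5
step 2: T3 CAS ⇒ ok; ctr=6 reg=5
step 3: T2 LOAD ⇒ load; ctr=6 reg=6
step 4: T0 LOAD ⇒ load; ctr=6 reg=6
step 5: T0 CAS ⇒ ok; ctr=7 reg=6
step 6: T1 LOAD ⇒ load; ctr=7 reg=7
step 7: T1 CAS ⇒ ok; ctr=8 reg=7
step 8: T2 CAS ⇒ retry; ctr=8 reg=6
step 9: T1 LOAD ⇒ load; ctr=8 reg=8
step 10: T1 CAS ⇒ ok; ctr=9 reg=8
step 11: T0 LOAD ⇒ load; ctr=9 reg=9
step 12: T3 LOAD ⇒ load; ctr=9 reg=9
step 13: T2 LOAD ⇒ load; ctr=9 reg=9
step 14: T2 CAS ⇒ ok; ctr=10 reg=9
step 15: T3 CAS ⇒ retry; ctr=10 reg=9
step 16: T0 CAS ⇒ retry; ctr=10 reg=9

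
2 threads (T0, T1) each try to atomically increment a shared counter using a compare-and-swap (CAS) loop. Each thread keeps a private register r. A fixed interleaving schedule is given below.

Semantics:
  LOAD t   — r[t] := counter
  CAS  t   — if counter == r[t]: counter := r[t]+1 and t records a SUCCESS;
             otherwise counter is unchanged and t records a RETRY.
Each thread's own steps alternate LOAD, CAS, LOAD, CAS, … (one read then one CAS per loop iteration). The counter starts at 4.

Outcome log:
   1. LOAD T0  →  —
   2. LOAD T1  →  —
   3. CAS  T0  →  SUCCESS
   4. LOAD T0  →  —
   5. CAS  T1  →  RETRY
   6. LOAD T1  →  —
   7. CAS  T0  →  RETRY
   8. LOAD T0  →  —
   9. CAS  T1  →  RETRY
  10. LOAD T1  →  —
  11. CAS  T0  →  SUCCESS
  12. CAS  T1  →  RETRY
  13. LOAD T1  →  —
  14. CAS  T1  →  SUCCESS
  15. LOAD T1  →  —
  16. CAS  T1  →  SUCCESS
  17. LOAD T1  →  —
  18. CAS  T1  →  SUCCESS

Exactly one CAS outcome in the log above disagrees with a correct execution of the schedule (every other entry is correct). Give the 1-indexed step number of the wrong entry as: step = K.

Correct run:
#1 T0 reads 4
#2 T1 reads 4
#3 T0 CAS(4→5) writes; counter now 5
#4 T0 reads 5
#5 T1 CAS(4→5) fails; counter now 5
#6 T1 reads 5
#7 T0 CAS(5→6) writes; counter now 6
#8 T0 reads 6
#9 T1 CAS(5→6) fails; counter now 6
#10 T1 reads 6
#11 T0 CAS(6→7) writes; counter now 7
#12 T1 CAS(6→7) fails; counter now 7
#13 T1 reads 7
#14 T1 CAS(7→8) writes; counter now 8
#15 T1 reads 8
#16 T1 CAS(8→9) writes; counter now 9
#17 T1 reads 9
#18 T1 CAS(9→10) writes; counter now 10
Log disagrees first at step 7.

step = 7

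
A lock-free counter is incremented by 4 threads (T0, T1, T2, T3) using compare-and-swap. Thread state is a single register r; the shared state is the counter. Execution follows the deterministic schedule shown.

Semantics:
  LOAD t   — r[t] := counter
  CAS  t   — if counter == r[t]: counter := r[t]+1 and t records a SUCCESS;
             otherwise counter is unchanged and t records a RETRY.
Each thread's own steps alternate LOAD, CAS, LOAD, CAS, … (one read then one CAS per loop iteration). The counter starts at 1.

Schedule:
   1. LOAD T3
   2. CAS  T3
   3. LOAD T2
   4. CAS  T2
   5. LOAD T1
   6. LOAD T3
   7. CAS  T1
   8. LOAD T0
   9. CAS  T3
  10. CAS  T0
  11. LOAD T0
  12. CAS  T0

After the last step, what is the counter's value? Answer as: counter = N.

1. LOAD T3 → mem=1 r[T3]=1 [LOAD]
2. CAS T3 → mem=2 r[T3]=1 [OK]
3. LOAD T2 → mem=2 r[T2]=2 [LOAD]
4. CAS T2 → mem=3 r[T2]=2 [OK]
5. LOAD T1 → mem=3 r[T1]=3 [LOAD]
6. LOAD T3 → mem=3 r[T3]=3 [LOAD]
7. CAS T1 → mem=4 r[T1]=3 [OK]
8. LOAD T0 → mem=4 r[T0]=4 [LOAD]
9. CAS T3 → mem=4 r[T3]=3 [RETRY]
10. CAS T0 → mem=5 r[T0]=4 [OK]
11. LOAD T0 → mem=5 r[T0]=5 [LOAD]
12. CAS T0 → mem=6 r[T0]=5 [OK]

counter = 6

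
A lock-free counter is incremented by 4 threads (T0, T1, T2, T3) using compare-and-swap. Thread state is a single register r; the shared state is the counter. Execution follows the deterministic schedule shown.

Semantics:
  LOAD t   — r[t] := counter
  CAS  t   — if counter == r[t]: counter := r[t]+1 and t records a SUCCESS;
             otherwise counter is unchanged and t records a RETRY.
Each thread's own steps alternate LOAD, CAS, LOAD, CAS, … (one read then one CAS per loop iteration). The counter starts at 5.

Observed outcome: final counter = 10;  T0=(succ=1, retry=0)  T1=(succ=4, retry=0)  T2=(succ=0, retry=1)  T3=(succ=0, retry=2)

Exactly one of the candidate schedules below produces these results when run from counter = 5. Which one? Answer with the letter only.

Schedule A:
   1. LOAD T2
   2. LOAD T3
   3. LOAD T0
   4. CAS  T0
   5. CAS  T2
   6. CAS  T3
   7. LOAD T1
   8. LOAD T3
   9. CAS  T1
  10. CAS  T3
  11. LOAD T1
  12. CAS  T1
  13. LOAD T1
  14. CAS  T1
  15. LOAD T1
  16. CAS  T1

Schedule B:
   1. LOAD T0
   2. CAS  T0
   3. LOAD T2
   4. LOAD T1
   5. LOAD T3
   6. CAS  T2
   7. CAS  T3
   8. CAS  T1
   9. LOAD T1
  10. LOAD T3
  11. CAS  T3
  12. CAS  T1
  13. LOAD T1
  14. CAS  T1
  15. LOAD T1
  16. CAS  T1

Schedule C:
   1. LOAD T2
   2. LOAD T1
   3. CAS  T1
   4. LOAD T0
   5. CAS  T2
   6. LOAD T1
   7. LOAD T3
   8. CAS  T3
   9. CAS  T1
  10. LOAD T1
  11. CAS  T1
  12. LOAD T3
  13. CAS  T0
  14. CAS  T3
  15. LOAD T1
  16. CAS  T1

Simulating candidate A:
[1] T2.load  rd  (counter 5, T2.r 5)
[2] T3.load  rd  (counter 5, T3.r 5)
[3] T0.load  rd  (counter 5, T0.r 5)
[4] T0.cas  hit  (counter 6, T0.r 5)
[5] T2.cas  miss  (counter 6, T2.r 5)
[6] T3.cas  miss  (counter 6, T3.r 5)
[7] T1.load  rd  (counter 6, T1.r 6)
[8] T3.load  rd  (counter 6, T3.r 6)
[9] T1.cas  hit  (counter 7, T1.r 6)
[10] T3.cas  miss  (counter 7, T3.r 6)
[11] T1.load  rd  (counter 7, T1.r 7)
[12] T1.cas  hit  (counter 8, T1.r 7)
[13] T1.load  rd  (counter 8, T1.r 8)
[14] T1.cas  hit  (counter 9, T1.r 8)
[15] T1.load  rd  (counter 9, T1.r 9)
[16] T1.cas  hit  (counter 10, T1.r 9)

A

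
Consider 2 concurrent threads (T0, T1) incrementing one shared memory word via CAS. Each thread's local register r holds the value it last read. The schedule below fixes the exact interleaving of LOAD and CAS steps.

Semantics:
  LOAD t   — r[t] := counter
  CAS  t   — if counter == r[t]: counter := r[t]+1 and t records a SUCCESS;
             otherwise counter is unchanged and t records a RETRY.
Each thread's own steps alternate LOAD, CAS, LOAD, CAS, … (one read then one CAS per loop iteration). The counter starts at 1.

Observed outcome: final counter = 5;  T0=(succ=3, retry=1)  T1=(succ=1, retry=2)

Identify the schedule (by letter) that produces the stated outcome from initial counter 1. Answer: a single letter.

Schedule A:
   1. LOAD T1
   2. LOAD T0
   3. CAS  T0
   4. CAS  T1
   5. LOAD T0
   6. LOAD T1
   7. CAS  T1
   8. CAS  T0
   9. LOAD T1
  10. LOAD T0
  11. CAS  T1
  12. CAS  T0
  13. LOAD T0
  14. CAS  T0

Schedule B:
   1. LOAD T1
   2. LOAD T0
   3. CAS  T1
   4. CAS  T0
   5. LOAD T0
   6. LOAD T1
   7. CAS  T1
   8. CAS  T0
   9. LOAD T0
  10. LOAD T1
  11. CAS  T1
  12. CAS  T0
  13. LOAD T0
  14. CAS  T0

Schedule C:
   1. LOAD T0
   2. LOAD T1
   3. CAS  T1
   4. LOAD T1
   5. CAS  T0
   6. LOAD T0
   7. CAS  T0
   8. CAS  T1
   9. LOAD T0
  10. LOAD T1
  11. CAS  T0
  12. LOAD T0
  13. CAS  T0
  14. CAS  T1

C

Run C:
T0 LOAD — after: cnt=1, r=1 — load
T1 LOAD — after: cnt=1, r=1 — load
T1 CAS — after: cnt=2, r=1 — ok
T1 LOAD — after: cnt=2, r=2 — load
T0 CAS — after: cnt=2, r=1 — retry
T0 LOAD — after: cnt=2, r=2 — load
T0 CAS — after: cnt=3, r=2 — ok
T1 CAS — after: cnt=3, r=2 — retry
T0 LOAD — after: cnt=3, r=3 — load
T1 LOAD — after: cnt=3, r=3 — load
T0 CAS — after: cnt=4, r=3 — ok
T0 LOAD — after: cnt=4, r=4 — load
T0 CAS — after: cnt=5, r=4 — ok
T1 CAS — after: cnt=5, r=3 — retry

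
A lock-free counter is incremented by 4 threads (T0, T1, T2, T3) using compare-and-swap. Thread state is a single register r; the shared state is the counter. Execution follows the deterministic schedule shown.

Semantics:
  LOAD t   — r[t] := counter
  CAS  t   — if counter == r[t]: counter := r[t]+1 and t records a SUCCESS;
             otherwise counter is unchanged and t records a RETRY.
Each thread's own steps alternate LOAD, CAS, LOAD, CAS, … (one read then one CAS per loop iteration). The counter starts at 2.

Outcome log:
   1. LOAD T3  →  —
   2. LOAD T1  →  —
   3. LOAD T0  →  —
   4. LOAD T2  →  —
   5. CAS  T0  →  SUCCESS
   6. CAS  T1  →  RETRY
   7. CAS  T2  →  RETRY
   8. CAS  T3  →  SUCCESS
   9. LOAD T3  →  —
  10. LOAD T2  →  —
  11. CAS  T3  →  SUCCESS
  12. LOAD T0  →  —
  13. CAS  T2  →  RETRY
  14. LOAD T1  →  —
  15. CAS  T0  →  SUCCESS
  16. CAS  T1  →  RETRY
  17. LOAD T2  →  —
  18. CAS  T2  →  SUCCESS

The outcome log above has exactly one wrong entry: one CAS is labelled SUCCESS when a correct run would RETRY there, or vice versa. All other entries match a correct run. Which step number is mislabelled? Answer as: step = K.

Re-executing:
[1] T3.load  rd  (counter 2, T3.r 2)
[2] T1.load  rd  (counter 2, T1.r 2)
[3] T0.load  rd  (counter 2, T0.r 2)
[4] T2.load  rd  (counter 2, T2.r 2)
[5] T0.cas  hit  (counter 3, T0.r 2)
[6] T1.cas  miss  (counter 3, T1.r 2)
[7] T2.cas  miss  (counter 3, T2.r 2)
[8] T3.cas  miss  (counter 3, T3.r 2)
[9] T3.load  rd  (counter 3, T3.r 3)
[10] T2.load  rd  (counter 3, T2.r 3)
[11] T3.cas  hit  (counter 4, T3.r 3)
[12] T0.load  rd  (counter 4, T0.r 4)
[13] T2.cas  miss  (counter 4, T2.r 3)
[14] T1.load  rd  (counter 4, T1.r 4)
[15] T0.cas  hit  (counter 5, T0.r 4)
[16] T1.cas  miss  (counter 5, T1.r 4)
[17] T2.load  rd  (counter 5, T2.r 5)
[18] T2.cas  hit  (counter 6, T2.r 5)
Mismatch at 8.

step = 8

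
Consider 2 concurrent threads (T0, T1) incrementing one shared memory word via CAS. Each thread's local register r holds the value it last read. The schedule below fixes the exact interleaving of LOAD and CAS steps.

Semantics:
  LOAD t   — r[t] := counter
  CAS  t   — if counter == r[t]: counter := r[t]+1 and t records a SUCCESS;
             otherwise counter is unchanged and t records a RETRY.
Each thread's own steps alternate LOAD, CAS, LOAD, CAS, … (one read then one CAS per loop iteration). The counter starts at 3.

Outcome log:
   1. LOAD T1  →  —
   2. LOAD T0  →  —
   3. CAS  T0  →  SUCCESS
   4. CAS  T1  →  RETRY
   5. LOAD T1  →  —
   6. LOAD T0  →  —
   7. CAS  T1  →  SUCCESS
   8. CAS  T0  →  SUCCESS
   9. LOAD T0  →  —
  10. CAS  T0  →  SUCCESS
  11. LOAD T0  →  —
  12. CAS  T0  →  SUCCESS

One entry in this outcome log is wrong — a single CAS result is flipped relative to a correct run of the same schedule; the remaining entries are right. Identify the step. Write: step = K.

Correct run:
1. LOAD T1 → mem=3 r[T1]=3 [LOAD]
2. LOAD T0 → mem=3 r[T0]=3 [LOAD]
3. CAS T0 → mem=4 r[T0]=3 [OK]
4. CAS T1 → mem=4 r[T1]=3 [RETRY]
5. LOAD T1 → mem=4 r[T1]=4 [LOAD]
6. LOAD T0 → mem=4 r[T0]=4 [LOAD]
7. CAS T1 → mem=5 r[T1]=4 [OK]
8. CAS T0 → mem=5 r[T0]=4 [RETRY]
9. LOAD T0 → mem=5 r[T0]=5 [LOAD]
10. CAS T0 → mem=6 r[T0]=5 [OK]
11. LOAD T0 → mem=6 r[T0]=6 [LOAD]
12. CAS T0 → mem=7 r[T0]=6 [OK]
Mismatch at 8.

step = 8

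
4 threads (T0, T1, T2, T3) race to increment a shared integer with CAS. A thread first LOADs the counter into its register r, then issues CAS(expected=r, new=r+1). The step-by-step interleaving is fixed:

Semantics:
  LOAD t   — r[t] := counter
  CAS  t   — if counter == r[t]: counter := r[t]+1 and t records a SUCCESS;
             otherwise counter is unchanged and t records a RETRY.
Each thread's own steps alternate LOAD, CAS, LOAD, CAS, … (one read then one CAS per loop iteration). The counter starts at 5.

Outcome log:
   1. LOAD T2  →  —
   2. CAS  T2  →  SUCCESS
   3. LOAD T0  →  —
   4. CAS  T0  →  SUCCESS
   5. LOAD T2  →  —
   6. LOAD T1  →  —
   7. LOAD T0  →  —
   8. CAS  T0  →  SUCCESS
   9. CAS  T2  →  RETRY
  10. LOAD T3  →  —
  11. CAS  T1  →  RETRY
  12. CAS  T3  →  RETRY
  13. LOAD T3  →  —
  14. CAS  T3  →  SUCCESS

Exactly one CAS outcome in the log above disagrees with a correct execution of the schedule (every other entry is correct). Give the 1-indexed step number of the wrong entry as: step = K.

step = 12

Reference trace:
T2 LOAD — after: cnt=5, r=5 — load
T2 CAS — after: cnt=6, r=5 — ok
T0 LOAD — after: cnt=6, r=6 — load
T0 CAS — after: cnt=7, r=6 — ok
T2 LOAD — after: cnt=7, r=7 — load
T1 LOAD — after: cnt=7, r=7 — load
T0 LOAD — after: cnt=7, r=7 — load
T0 CAS — after: cnt=8, r=7 — ok
T2 CAS — after: cnt=8, r=7 — retry
T3 LOAD — after: cnt=8, r=8 — load
T1 CAS — after: cnt=8, r=7 — retry
T3 CAS — after: cnt=9, r=8 — ok
T3 LOAD — after: cnt=9, r=9 — load
T3 CAS — after: cnt=10, r=9 — ok
Flip is step 12.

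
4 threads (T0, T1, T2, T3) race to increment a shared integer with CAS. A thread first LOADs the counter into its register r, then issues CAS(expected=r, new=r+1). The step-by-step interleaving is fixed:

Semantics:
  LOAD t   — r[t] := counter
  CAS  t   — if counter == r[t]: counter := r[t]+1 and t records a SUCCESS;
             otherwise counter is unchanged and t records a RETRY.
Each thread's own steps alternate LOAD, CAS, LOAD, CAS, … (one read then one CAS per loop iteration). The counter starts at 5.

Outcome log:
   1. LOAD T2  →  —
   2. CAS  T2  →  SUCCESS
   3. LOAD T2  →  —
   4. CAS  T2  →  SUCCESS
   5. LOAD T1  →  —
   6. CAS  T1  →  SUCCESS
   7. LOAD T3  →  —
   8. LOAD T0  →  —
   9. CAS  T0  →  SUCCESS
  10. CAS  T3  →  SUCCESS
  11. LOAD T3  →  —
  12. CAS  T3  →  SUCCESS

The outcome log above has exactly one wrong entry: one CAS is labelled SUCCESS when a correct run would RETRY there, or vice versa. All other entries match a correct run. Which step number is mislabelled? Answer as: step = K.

Re-executing:
1. LOAD T2 → mem=5 r[T2]=5 [LOAD]
2. CAS T2 → mem=6 r[T2]=5 [OK]
3. LOAD T2 → mem=6 r[T2]=6 [LOAD]
4. CAS T2 → mem=7 r[T2]=6 [OK]
5. LOAD T1 → mem=7 r[T1]=7 [LOAD]
6. CAS T1 → mem=8 r[T1]=7 [OK]
7. LOAD T3 → mem=8 r[T3]=8 [LOAD]
8. LOAD T0 → mem=8 r[T0]=8 [LOAD]
9. CAS T0 → mem=9 r[T0]=8 [OK]
10. CAS T3 → mem=9 r[T3]=8 [RETRY]
11. LOAD T3 → mem=9 r[T3]=9 [LOAD]
12. CAS T3 → mem=10 r[T3]=9 [OK]
Mismatch at 10.

step = 10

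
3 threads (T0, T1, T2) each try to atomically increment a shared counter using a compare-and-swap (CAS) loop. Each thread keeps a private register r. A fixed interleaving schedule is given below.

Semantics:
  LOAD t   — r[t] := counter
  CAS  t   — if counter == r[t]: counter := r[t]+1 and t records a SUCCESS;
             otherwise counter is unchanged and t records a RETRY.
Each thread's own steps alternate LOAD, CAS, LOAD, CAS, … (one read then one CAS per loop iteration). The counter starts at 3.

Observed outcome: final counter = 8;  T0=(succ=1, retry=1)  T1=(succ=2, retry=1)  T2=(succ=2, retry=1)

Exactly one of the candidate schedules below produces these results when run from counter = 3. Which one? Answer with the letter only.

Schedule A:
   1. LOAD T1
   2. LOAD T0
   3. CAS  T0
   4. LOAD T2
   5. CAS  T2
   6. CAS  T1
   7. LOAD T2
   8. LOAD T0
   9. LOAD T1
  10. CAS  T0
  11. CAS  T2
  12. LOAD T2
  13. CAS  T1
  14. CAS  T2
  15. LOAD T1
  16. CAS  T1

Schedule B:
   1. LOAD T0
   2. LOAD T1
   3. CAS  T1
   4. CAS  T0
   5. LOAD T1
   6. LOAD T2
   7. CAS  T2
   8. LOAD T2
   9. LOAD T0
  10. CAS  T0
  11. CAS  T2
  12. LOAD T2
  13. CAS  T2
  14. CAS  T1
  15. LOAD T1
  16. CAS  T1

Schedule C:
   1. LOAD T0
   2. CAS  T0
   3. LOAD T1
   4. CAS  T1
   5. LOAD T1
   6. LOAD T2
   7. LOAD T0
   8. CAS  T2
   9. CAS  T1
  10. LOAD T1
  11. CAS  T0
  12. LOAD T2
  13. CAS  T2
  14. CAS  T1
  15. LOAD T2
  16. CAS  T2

B

Simulating candidate B:
   1) LOAD T0:  M=3  r_T0=3
   2) LOAD T1:  M=3  r_T1=3
   3) CAS  T1:  M=4  r_T1=3 ✓
   4) CAS  T0:  M=4  r_T0=3 ✗
   5) LOAD T1:  M=4  r_T1=4
   6) LOAD T2:  M=4  r_T2=4
   7) CAS  T2:  M=5  r_T2=4 ✓
   8) LOAD T2:  M=5  r_T2=5
   9) LOAD T0:  M=5  r_T0=5
  10) CAS  T0:  M=6  r_T0=5 ✓
  11) CAS  T2:  M=6  r_T2=5 ✗
  12) LOAD T2:  M=6  r_T2=6
  13) CAS  T2:  M=7  r_T2=6 ✓
  14) CAS  T1:  M=7  r_T1=4 ✗
  15) LOAD T1:  M=7  r_T1=7
  16) CAS  T1:  M=8  r_T1=7 ✓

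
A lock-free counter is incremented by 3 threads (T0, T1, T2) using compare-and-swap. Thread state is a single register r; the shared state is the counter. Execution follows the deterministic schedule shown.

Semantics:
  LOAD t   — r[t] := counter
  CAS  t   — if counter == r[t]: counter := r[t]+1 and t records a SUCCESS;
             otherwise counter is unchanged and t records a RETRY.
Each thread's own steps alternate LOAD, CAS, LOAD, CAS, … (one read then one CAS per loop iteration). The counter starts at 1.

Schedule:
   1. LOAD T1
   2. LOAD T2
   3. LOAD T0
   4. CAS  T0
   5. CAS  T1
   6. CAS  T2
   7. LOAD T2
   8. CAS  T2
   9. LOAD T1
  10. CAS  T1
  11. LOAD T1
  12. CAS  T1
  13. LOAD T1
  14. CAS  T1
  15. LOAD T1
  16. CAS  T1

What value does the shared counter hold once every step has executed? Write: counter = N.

1. LOAD T1 → mem=1 r[T1]=1 [LOAD]
2. LOAD T2 → mem=1 r[T2]=1 [LOAD]
3. LOAD T0 → mem=1 r[T0]=1 [LOAD]
4. CAS T0 → mem=2 r[T0]=1 [OK]
5. CAS T1 → mem=2 r[T1]=1 [RETRY]
6. CAS T2 → mem=2 r[T2]=1 [RETRY]
7. LOAD T2 → mem=2 r[T2]=2 [LOAD]
8. CAS T2 → mem=3 r[T2]=2 [OK]
9. LOAD T1 → mem=3 r[T1]=3 [LOAD]
10. CAS T1 → mem=4 r[T1]=3 [OK]
11. LOAD T1 → mem=4 r[T1]=4 [LOAD]
12. CAS T1 → mem=5 r[T1]=4 [OK]
13. LOAD T1 → mem=5 r[T1]=5 [LOAD]
14. CAS T1 → mem=6 r[T1]=5 [OK]
15. LOAD T1 → mem=6 r[T1]=6 [LOAD]
16. CAS T1 → mem=7 r[T1]=6 [OK]

counter = 7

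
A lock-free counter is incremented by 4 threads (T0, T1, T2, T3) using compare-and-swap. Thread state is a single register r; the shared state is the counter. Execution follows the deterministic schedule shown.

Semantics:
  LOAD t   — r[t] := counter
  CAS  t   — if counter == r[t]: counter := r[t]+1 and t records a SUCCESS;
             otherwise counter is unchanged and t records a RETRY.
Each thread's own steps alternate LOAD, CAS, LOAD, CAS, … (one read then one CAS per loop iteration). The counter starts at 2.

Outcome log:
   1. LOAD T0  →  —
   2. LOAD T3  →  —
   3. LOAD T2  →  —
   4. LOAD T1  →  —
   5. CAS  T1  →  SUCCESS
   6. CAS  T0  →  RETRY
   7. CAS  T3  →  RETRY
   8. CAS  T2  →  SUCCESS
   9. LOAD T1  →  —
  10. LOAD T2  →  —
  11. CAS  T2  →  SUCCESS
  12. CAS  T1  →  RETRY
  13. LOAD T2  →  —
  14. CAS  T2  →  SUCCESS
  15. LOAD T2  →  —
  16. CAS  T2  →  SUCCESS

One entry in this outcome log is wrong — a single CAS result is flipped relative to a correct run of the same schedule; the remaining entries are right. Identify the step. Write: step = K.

step = 8

Re-executing:
   1) LOAD T0:  M=2  r_T0=2
   2) LOAD T3:  M=2  r_T3=2
   3) LOAD T2:  M=2  r_T2=2
   4) LOAD T1:  M=2  r_T1=2
   5) CAS  T1:  M=3  r_T1=2 ✓
   6) CAS  T0:  M=3  r_T0=2 ✗
   7) CAS  T3:  M=3  r_T3=2 ✗
   8) CAS  T2:  M=3  r_T2=2 ✗
   9) LOAD T1:  M=3  r_T1=3
  10) LOAD T2:  M=3  r_T2=3
  11) CAS  T2:  M=4  r_T2=3 ✓
  12) CAS  T1:  M=4  r_T1=3 ✗
  13) LOAD T2:  M=4  r_T2=4
  14) CAS  T2:  M=5  r_T2=4 ✓
  15) LOAD T2:  M=5  r_T2=5
  16) CAS  T2:  M=6  r_T2=5 ✓
Mismatch at 8.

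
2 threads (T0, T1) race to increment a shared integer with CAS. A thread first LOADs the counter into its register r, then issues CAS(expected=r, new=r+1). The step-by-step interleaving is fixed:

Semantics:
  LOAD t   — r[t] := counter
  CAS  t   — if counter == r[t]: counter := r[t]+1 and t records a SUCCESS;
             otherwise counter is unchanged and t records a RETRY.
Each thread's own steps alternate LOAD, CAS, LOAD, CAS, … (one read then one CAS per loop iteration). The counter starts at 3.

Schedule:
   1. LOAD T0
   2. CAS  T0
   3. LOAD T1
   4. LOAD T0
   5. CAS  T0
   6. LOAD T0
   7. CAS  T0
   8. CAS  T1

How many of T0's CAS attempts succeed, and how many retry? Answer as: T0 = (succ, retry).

[1] T0.load  rd  (counter 3, T0.r 3)
[2] T0.cas  hit  (counter 4, T0.r 3)
[3] T1.load  rd  (counter 4, T1.r 4)
[4] T0.load  rd  (counter 4, T0.r 4)
[5] T0.cas  hit  (counter 5, T0.r 4)
[6] T0.load  rd  (counter 5, T0.r 5)
[7] T0.cas  hit  (counter 6, T0.r 5)
[8] T1.cas  miss  (counter 6, T1.r 4)

T0 = (3, 0)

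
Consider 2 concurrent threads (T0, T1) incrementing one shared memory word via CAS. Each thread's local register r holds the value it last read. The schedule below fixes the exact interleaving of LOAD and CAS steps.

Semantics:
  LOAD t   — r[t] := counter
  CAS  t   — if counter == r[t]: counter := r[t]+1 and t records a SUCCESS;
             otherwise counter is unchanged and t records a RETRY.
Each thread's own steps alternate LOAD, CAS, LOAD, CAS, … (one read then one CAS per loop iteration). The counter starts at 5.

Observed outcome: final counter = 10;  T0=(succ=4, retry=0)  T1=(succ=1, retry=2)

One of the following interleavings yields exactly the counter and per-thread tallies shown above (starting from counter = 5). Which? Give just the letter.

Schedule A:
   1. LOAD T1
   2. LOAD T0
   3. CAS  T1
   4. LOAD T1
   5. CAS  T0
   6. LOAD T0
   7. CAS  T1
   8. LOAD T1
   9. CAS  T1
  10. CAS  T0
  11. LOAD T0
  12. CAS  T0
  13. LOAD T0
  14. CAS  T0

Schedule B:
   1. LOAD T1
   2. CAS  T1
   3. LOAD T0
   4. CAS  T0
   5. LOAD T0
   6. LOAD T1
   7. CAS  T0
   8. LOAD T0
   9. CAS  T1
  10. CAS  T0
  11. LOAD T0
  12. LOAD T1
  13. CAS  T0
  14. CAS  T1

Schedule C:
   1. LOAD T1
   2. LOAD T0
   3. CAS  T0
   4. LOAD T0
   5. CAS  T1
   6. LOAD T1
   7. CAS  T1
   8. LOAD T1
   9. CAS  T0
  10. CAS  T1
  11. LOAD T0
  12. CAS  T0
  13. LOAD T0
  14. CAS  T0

Simulating candidate B:
   1) LOAD T1:  M=5  r_T1=5
   2) CAS  T1:  M=6  r_T1=5 ✓
   3) LOAD T0:  M=6  r_T0=6
   4) CAS  T0:  M=7  r_T0=6 ✓
   5) LOAD T0:  M=7  r_T0=7
   6) LOAD T1:  M=7  r_T1=7
   7) CAS  T0:  M=8  r_T0=7 ✓
   8) LOAD T0:  M=8  r_T0=8
   9) CAS  T1:  M=8  r_T1=7 ✗
  10) CAS  T0:  M=9  r_T0=8 ✓
  11) LOAD T0:  M=9  r_T0=9
  12) LOAD T1:  M=9  r_T1=9
  13) CAS  T0:  M=10  r_T0=9 ✓
  14) CAS  T1:  M=10  r_T1=9 ✗

B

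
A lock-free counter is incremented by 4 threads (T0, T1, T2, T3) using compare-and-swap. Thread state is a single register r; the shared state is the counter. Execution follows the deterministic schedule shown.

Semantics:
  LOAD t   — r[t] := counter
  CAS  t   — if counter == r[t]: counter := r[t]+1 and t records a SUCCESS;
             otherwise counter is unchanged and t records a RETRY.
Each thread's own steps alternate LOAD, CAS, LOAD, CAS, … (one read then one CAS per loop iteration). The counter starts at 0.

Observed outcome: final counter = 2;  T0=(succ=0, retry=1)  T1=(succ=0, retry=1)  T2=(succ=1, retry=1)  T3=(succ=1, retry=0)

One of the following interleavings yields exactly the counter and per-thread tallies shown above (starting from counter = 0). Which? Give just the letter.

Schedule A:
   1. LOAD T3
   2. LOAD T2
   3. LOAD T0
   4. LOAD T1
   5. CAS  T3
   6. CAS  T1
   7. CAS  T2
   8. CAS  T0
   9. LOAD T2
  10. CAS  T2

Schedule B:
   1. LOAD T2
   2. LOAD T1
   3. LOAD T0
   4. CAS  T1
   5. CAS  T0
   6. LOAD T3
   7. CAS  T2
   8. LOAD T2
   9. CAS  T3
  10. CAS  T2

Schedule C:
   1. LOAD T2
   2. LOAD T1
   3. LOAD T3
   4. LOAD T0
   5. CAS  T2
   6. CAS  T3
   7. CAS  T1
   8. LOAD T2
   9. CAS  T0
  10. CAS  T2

A

Run A:
1. LOAD T3 → mem=0 r[T3]=0 [LOAD]
2. LOAD T2 → mem=0 r[T2]=0 [LOAD]
3. LOAD T0 → mem=0 r[T0]=0 [LOAD]
4. LOAD T1 → mem=0 r[T1]=0 [LOAD]
5. CAS T3 → mem=1 r[T3]=0 [OK]
6. CAS T1 → mem=1 r[T1]=0 [RETRY]
7. CAS T2 → mem=1 r[T2]=0 [RETRY]
8. CAS T0 → mem=1 r[T0]=0 [RETRY]
9. LOAD T2 → mem=1 r[T2]=1 [LOAD]
10. CAS T2 → mem=2 r[T2]=1 [OK]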